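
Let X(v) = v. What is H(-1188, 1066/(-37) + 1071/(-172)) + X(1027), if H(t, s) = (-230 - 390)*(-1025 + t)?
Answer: 1373087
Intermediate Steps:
H(t, s) = 635500 - 620*t (H(t, s) = -620*(-1025 + t) = 635500 - 620*t)
H(-1188, 1066/(-37) + 1071/(-172)) + X(1027) = (635500 - 620*(-1188)) + 1027 = (635500 + 736560) + 1027 = 1372060 + 1027 = 1373087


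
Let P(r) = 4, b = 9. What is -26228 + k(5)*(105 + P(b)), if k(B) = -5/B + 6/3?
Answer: -26119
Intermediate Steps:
k(B) = 2 - 5/B (k(B) = -5/B + 6*(⅓) = -5/B + 2 = 2 - 5/B)
-26228 + k(5)*(105 + P(b)) = -26228 + (2 - 5/5)*(105 + 4) = -26228 + (2 - 5*⅕)*109 = -26228 + (2 - 1)*109 = -26228 + 1*109 = -26228 + 109 = -26119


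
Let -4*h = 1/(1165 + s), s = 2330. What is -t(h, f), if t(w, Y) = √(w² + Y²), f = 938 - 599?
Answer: -√22460206208401/13980 ≈ -339.00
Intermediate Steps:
f = 339
h = -1/13980 (h = -1/(4*(1165 + 2330)) = -¼/3495 = -¼*1/3495 = -1/13980 ≈ -7.1531e-5)
t(w, Y) = √(Y² + w²)
-t(h, f) = -√(339² + (-1/13980)²) = -√(114921 + 1/195440400) = -√(22460206208401/195440400) = -√22460206208401/13980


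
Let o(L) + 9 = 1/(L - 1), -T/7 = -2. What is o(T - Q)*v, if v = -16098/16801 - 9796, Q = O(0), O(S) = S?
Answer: 1468726808/16801 ≈ 87419.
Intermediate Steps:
T = 14 (T = -7*(-2) = 14)
Q = 0
o(L) = -9 + 1/(-1 + L) (o(L) = -9 + 1/(L - 1) = -9 + 1/(-1 + L))
v = -164598694/16801 (v = -16098*1/16801 - 9796 = -16098/16801 - 9796 = -164598694/16801 ≈ -9797.0)
o(T - Q)*v = ((10 - 9*(14 - 1*0))/(-1 + (14 - 1*0)))*(-164598694/16801) = ((10 - 9*(14 + 0))/(-1 + (14 + 0)))*(-164598694/16801) = ((10 - 9*14)/(-1 + 14))*(-164598694/16801) = ((10 - 126)/13)*(-164598694/16801) = ((1/13)*(-116))*(-164598694/16801) = -116/13*(-164598694/16801) = 1468726808/16801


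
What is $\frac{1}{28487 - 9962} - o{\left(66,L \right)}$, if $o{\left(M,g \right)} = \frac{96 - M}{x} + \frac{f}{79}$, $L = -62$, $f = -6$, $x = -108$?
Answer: $\frac{3106499}{8780850} \approx 0.35378$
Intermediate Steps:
$o{\left(M,g \right)} = - \frac{686}{711} + \frac{M}{108}$ ($o{\left(M,g \right)} = \frac{96 - M}{-108} - \frac{6}{79} = \left(96 - M\right) \left(- \frac{1}{108}\right) - \frac{6}{79} = \left(- \frac{8}{9} + \frac{M}{108}\right) - \frac{6}{79} = - \frac{686}{711} + \frac{M}{108}$)
$\frac{1}{28487 - 9962} - o{\left(66,L \right)} = \frac{1}{28487 - 9962} - \left(- \frac{686}{711} + \frac{1}{108} \cdot 66\right) = \frac{1}{18525} - \left(- \frac{686}{711} + \frac{11}{18}\right) = \frac{1}{18525} - - \frac{503}{1422} = \frac{1}{18525} + \frac{503}{1422} = \frac{3106499}{8780850}$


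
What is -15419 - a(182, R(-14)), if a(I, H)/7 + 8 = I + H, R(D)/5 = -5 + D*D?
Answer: -23322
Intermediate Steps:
R(D) = -25 + 5*D² (R(D) = 5*(-5 + D*D) = 5*(-5 + D²) = -25 + 5*D²)
a(I, H) = -56 + 7*H + 7*I (a(I, H) = -56 + 7*(I + H) = -56 + 7*(H + I) = -56 + (7*H + 7*I) = -56 + 7*H + 7*I)
-15419 - a(182, R(-14)) = -15419 - (-56 + 7*(-25 + 5*(-14)²) + 7*182) = -15419 - (-56 + 7*(-25 + 5*196) + 1274) = -15419 - (-56 + 7*(-25 + 980) + 1274) = -15419 - (-56 + 7*955 + 1274) = -15419 - (-56 + 6685 + 1274) = -15419 - 1*7903 = -15419 - 7903 = -23322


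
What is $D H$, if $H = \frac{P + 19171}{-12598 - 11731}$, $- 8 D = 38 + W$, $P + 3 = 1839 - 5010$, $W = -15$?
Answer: $\frac{367931}{194632} \approx 1.8904$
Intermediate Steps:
$P = -3174$ ($P = -3 + \left(1839 - 5010\right) = -3 - 3171 = -3174$)
$D = - \frac{23}{8}$ ($D = - \frac{38 - 15}{8} = \left(- \frac{1}{8}\right) 23 = - \frac{23}{8} \approx -2.875$)
$H = - \frac{15997}{24329}$ ($H = \frac{-3174 + 19171}{-12598 - 11731} = \frac{15997}{-24329} = 15997 \left(- \frac{1}{24329}\right) = - \frac{15997}{24329} \approx -0.65753$)
$D H = \left(- \frac{23}{8}\right) \left(- \frac{15997}{24329}\right) = \frac{367931}{194632}$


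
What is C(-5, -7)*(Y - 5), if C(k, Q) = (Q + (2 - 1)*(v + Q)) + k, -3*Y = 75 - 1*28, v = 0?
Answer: 1178/3 ≈ 392.67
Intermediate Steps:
Y = -47/3 (Y = -(75 - 1*28)/3 = -(75 - 28)/3 = -1/3*47 = -47/3 ≈ -15.667)
C(k, Q) = k + 2*Q (C(k, Q) = (Q + (2 - 1)*(0 + Q)) + k = (Q + 1*Q) + k = (Q + Q) + k = 2*Q + k = k + 2*Q)
C(-5, -7)*(Y - 5) = (-5 + 2*(-7))*(-47/3 - 5) = (-5 - 14)*(-62/3) = -19*(-62/3) = 1178/3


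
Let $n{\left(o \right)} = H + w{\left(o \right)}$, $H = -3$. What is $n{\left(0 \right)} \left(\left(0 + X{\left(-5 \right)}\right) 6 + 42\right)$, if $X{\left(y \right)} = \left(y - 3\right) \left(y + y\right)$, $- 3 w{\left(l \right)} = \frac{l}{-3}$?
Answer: $-1566$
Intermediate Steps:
$w{\left(l \right)} = \frac{l}{9}$ ($w{\left(l \right)} = - \frac{l \frac{1}{-3}}{3} = - \frac{l \left(- \frac{1}{3}\right)}{3} = - \frac{\left(- \frac{1}{3}\right) l}{3} = \frac{l}{9}$)
$X{\left(y \right)} = 2 y \left(-3 + y\right)$ ($X{\left(y \right)} = \left(-3 + y\right) 2 y = 2 y \left(-3 + y\right)$)
$n{\left(o \right)} = -3 + \frac{o}{9}$
$n{\left(0 \right)} \left(\left(0 + X{\left(-5 \right)}\right) 6 + 42\right) = \left(-3 + \frac{1}{9} \cdot 0\right) \left(\left(0 + 2 \left(-5\right) \left(-3 - 5\right)\right) 6 + 42\right) = \left(-3 + 0\right) \left(\left(0 + 2 \left(-5\right) \left(-8\right)\right) 6 + 42\right) = - 3 \left(\left(0 + 80\right) 6 + 42\right) = - 3 \left(80 \cdot 6 + 42\right) = - 3 \left(480 + 42\right) = \left(-3\right) 522 = -1566$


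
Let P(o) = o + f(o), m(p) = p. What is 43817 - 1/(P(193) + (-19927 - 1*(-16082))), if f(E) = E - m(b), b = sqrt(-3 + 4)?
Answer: 151606821/3460 ≈ 43817.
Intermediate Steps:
b = 1 (b = sqrt(1) = 1)
f(E) = -1 + E (f(E) = E - 1*1 = E - 1 = -1 + E)
P(o) = -1 + 2*o (P(o) = o + (-1 + o) = -1 + 2*o)
43817 - 1/(P(193) + (-19927 - 1*(-16082))) = 43817 - 1/((-1 + 2*193) + (-19927 - 1*(-16082))) = 43817 - 1/((-1 + 386) + (-19927 + 16082)) = 43817 - 1/(385 - 3845) = 43817 - 1/(-3460) = 43817 - 1*(-1/3460) = 43817 + 1/3460 = 151606821/3460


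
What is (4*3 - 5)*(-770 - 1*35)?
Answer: -5635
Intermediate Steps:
(4*3 - 5)*(-770 - 1*35) = (12 - 5)*(-770 - 35) = 7*(-805) = -5635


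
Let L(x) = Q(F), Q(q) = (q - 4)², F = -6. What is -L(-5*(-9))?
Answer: -100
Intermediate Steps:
Q(q) = (-4 + q)²
L(x) = 100 (L(x) = (-4 - 6)² = (-10)² = 100)
-L(-5*(-9)) = -1*100 = -100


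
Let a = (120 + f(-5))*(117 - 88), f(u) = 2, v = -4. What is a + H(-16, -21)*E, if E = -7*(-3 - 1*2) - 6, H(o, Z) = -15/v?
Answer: 14587/4 ≈ 3646.8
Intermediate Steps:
H(o, Z) = 15/4 (H(o, Z) = -15/(-4) = -15*(-¼) = 15/4)
a = 3538 (a = (120 + 2)*(117 - 88) = 122*29 = 3538)
E = 29 (E = -7*(-3 - 2) - 6 = -7*(-5) - 6 = 35 - 6 = 29)
a + H(-16, -21)*E = 3538 + (15/4)*29 = 3538 + 435/4 = 14587/4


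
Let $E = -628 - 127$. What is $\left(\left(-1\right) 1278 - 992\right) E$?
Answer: $1713850$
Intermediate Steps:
$E = -755$
$\left(\left(-1\right) 1278 - 992\right) E = \left(\left(-1\right) 1278 - 992\right) \left(-755\right) = \left(-1278 - 992\right) \left(-755\right) = \left(-2270\right) \left(-755\right) = 1713850$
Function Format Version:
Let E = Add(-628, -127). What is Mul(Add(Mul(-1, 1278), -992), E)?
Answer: 1713850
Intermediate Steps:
E = -755
Mul(Add(Mul(-1, 1278), -992), E) = Mul(Add(Mul(-1, 1278), -992), -755) = Mul(Add(-1278, -992), -755) = Mul(-2270, -755) = 1713850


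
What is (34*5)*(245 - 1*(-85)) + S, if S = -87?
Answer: 56013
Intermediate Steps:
(34*5)*(245 - 1*(-85)) + S = (34*5)*(245 - 1*(-85)) - 87 = 170*(245 + 85) - 87 = 170*330 - 87 = 56100 - 87 = 56013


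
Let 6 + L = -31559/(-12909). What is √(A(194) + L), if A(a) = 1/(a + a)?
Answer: I*√22281605874723/2504346 ≈ 1.8849*I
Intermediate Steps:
A(a) = 1/(2*a)
L = -45895/12909 (L = -6 - 31559/(-12909) = -6 - 31559*(-1/12909) = -6 + 31559/12909 = -45895/12909 ≈ -3.5553)
√(A(194) + L) = √((½)/194 - 45895/12909) = √((½)*(1/194) - 45895/12909) = √(1/388 - 45895/12909) = √(-17794351/5008692) = I*√22281605874723/2504346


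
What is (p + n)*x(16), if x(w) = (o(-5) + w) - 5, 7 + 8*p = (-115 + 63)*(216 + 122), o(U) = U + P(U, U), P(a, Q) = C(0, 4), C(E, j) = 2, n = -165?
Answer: -18903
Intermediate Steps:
P(a, Q) = 2
o(U) = 2 + U (o(U) = U + 2 = 2 + U)
p = -17583/8 (p = -7/8 + ((-115 + 63)*(216 + 122))/8 = -7/8 + (-52*338)/8 = -7/8 + (⅛)*(-17576) = -7/8 - 2197 = -17583/8 ≈ -2197.9)
x(w) = -8 + w (x(w) = ((2 - 5) + w) - 5 = (-3 + w) - 5 = -8 + w)
(p + n)*x(16) = (-17583/8 - 165)*(-8 + 16) = -18903/8*8 = -18903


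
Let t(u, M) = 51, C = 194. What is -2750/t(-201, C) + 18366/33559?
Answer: -91350584/1711509 ≈ -53.374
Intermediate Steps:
-2750/t(-201, C) + 18366/33559 = -2750/51 + 18366/33559 = -91350584/1711509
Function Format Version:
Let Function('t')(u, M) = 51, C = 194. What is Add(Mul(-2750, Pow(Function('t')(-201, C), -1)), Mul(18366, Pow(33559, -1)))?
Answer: Rational(-91350584, 1711509) ≈ -53.374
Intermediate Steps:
Add(Mul(-2750, Pow(Function('t')(-201, C), -1)), Mul(18366, Pow(33559, -1))) = Add(Mul(-2750, Pow(51, -1)), Mul(18366, Pow(33559, -1))) = Add(Mul(-2750, Rational(1, 51)), Mul(18366, Rational(1, 33559))) = Add(Rational(-2750, 51), Rational(18366, 33559)) = Rational(-91350584, 1711509)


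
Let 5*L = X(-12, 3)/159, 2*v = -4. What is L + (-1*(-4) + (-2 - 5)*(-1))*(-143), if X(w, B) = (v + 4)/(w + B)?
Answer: -11254817/7155 ≈ -1573.0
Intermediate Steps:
v = -2 (v = (½)*(-4) = -2)
X(w, B) = 2/(B + w) (X(w, B) = (-2 + 4)/(w + B) = 2/(B + w))
L = -2/7155 (L = ((2/(3 - 12))/159)/5 = ((2/(-9))*(1/159))/5 = ((2*(-⅑))*(1/159))/5 = (-2/9*1/159)/5 = (⅕)*(-2/1431) = -2/7155 ≈ -0.00027952)
L + (-1*(-4) + (-2 - 5)*(-1))*(-143) = -2/7155 + (-1*(-4) + (-2 - 5)*(-1))*(-143) = -2/7155 + (4 - 7*(-1))*(-143) = -2/7155 + (4 + 7)*(-143) = -2/7155 + 11*(-143) = -2/7155 - 1573 = -11254817/7155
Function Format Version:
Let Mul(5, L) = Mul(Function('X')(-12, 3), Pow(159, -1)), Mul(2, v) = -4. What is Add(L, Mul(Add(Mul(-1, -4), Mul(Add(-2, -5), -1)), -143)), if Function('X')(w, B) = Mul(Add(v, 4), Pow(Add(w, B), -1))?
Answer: Rational(-11254817, 7155) ≈ -1573.0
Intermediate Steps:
v = -2 (v = Mul(Rational(1, 2), -4) = -2)
Function('X')(w, B) = Mul(2, Pow(Add(B, w), -1)) (Function('X')(w, B) = Mul(Add(-2, 4), Pow(Add(w, B), -1)) = Mul(2, Pow(Add(B, w), -1)))
L = Rational(-2, 7155) (L = Mul(Rational(1, 5), Mul(Mul(2, Pow(Add(3, -12), -1)), Pow(159, -1))) = Mul(Rational(1, 5), Mul(Mul(2, Pow(-9, -1)), Rational(1, 159))) = Mul(Rational(1, 5), Mul(Mul(2, Rational(-1, 9)), Rational(1, 159))) = Mul(Rational(1, 5), Mul(Rational(-2, 9), Rational(1, 159))) = Mul(Rational(1, 5), Rational(-2, 1431)) = Rational(-2, 7155) ≈ -0.00027952)
Add(L, Mul(Add(Mul(-1, -4), Mul(Add(-2, -5), -1)), -143)) = Add(Rational(-2, 7155), Mul(Add(Mul(-1, -4), Mul(Add(-2, -5), -1)), -143)) = Add(Rational(-2, 7155), Mul(Add(4, Mul(-7, -1)), -143)) = Add(Rational(-2, 7155), Mul(Add(4, 7), -143)) = Add(Rational(-2, 7155), Mul(11, -143)) = Add(Rational(-2, 7155), -1573) = Rational(-11254817, 7155)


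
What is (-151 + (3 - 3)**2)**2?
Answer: 22801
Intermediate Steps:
(-151 + (3 - 3)**2)**2 = (-151 + 0**2)**2 = (-151 + 0)**2 = (-151)**2 = 22801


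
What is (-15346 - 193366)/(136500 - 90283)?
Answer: -208712/46217 ≈ -4.5159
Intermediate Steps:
(-15346 - 193366)/(136500 - 90283) = -208712/46217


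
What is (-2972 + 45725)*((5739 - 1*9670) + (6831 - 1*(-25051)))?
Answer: 1194989103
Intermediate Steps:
(-2972 + 45725)*((5739 - 1*9670) + (6831 - 1*(-25051))) = 42753*((5739 - 9670) + (6831 + 25051)) = 42753*(-3931 + 31882) = 42753*27951 = 1194989103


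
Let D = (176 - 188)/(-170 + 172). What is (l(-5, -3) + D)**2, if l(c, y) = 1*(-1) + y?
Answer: 100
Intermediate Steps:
l(c, y) = -1 + y
D = -6 (D = -12/2 = -12*1/2 = -6)
(l(-5, -3) + D)**2 = ((-1 - 3) - 6)**2 = (-4 - 6)**2 = (-10)**2 = 100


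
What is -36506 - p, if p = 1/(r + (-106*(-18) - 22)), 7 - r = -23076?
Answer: -911518315/24969 ≈ -36506.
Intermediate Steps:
r = 23083 (r = 7 - 1*(-23076) = 7 + 23076 = 23083)
p = 1/24969 (p = 1/(23083 + (-106*(-18) - 22)) = 1/(23083 + (1908 - 22)) = 1/(23083 + 1886) = 1/24969 ≈ 4.0050e-5)
-36506 - p = -36506 - 1*1/24969 = -36506 - 1/24969 = -911518315/24969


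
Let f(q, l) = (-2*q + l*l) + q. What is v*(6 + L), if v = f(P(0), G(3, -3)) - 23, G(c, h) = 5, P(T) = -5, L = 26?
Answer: 224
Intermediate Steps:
f(q, l) = l² - q (f(q, l) = (-2*q + l²) + q = (l² - 2*q) + q = l² - q)
v = 7 (v = (5² - 1*(-5)) - 23 = (25 + 5) - 23 = 30 - 23 = 7)
v*(6 + L) = 7*(6 + 26) = 7*32 = 224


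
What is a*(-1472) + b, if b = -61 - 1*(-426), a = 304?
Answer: -447123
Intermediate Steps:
b = 365 (b = -61 + 426 = 365)
a*(-1472) + b = 304*(-1472) + 365 = -447488 + 365 = -447123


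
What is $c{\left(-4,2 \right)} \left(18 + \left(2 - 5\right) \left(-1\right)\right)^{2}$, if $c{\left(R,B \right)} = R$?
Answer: $-1764$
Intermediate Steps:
$c{\left(-4,2 \right)} \left(18 + \left(2 - 5\right) \left(-1\right)\right)^{2} = - 4 \left(18 + \left(2 - 5\right) \left(-1\right)\right)^{2} = - 4 \left(18 - -3\right)^{2} = - 4 \left(18 + 3\right)^{2} = - 4 \cdot 21^{2} = \left(-4\right) 441 = -1764$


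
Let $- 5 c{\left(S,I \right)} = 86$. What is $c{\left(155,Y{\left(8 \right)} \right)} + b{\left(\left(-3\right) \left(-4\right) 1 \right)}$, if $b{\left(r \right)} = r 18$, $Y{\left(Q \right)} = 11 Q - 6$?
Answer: $\frac{994}{5} \approx 198.8$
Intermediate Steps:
$Y{\left(Q \right)} = -6 + 11 Q$
$c{\left(S,I \right)} = - \frac{86}{5}$ ($c{\left(S,I \right)} = \left(- \frac{1}{5}\right) 86 = - \frac{86}{5}$)
$b{\left(r \right)} = 18 r$
$c{\left(155,Y{\left(8 \right)} \right)} + b{\left(\left(-3\right) \left(-4\right) 1 \right)} = - \frac{86}{5} + 18 \left(-3\right) \left(-4\right) 1 = - \frac{86}{5} + 18 \cdot 12 \cdot 1 = - \frac{86}{5} + 18 \cdot 12 = - \frac{86}{5} + 216 = \frac{994}{5}$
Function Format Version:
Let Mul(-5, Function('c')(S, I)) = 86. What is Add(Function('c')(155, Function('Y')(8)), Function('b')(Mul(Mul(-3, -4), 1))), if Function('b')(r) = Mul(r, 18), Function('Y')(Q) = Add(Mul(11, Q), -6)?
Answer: Rational(994, 5) ≈ 198.80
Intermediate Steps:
Function('Y')(Q) = Add(-6, Mul(11, Q))
Function('c')(S, I) = Rational(-86, 5) (Function('c')(S, I) = Mul(Rational(-1, 5), 86) = Rational(-86, 5))
Function('b')(r) = Mul(18, r)
Add(Function('c')(155, Function('Y')(8)), Function('b')(Mul(Mul(-3, -4), 1))) = Add(Rational(-86, 5), Mul(18, Mul(Mul(-3, -4), 1))) = Add(Rational(-86, 5), Mul(18, Mul(12, 1))) = Add(Rational(-86, 5), Mul(18, 12)) = Add(Rational(-86, 5), 216) = Rational(994, 5)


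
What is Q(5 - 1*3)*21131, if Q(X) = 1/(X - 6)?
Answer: -21131/4 ≈ -5282.8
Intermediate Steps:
Q(X) = 1/(-6 + X)
Q(5 - 1*3)*21131 = 21131/(-6 + (5 - 1*3)) = 21131/(-6 + (5 - 3)) = 21131/(-6 + 2) = 21131/(-4) = -1/4*21131 = -21131/4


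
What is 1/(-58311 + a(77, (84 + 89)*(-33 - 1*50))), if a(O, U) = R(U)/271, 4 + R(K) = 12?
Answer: -271/15802273 ≈ -1.7149e-5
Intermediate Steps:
R(K) = 8 (R(K) = -4 + 12 = 8)
a(O, U) = 8/271
1/(-58311 + a(77, (84 + 89)*(-33 - 1*50))) = 1/(-58311 + 8/271) = 1/(-15802273/271) = -271/15802273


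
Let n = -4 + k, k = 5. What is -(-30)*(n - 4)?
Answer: -90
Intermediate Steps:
n = 1 (n = -4 + 5 = 1)
-(-30)*(n - 4) = -(-30)*(1 - 4) = -(-30)*(-3) = -5*18 = -90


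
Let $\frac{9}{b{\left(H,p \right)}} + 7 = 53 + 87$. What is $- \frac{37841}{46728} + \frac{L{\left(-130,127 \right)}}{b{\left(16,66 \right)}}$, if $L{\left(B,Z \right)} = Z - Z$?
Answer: $- \frac{37841}{46728} \approx -0.80981$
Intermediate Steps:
$b{\left(H,p \right)} = \frac{9}{133}$ ($b{\left(H,p \right)} = \frac{9}{-7 + \left(53 + 87\right)} = \frac{9}{-7 + 140} = \frac{9}{133}$)
$L{\left(B,Z \right)} = 0$
$- \frac{37841}{46728} + \frac{L{\left(-130,127 \right)}}{b{\left(16,66 \right)}} = - \frac{37841}{46728} + \frac{0}{\frac{9}{133}} = \left(-37841\right) \frac{1}{46728} + 0 \cdot \frac{133}{9} = - \frac{37841}{46728} + 0 = - \frac{37841}{46728}$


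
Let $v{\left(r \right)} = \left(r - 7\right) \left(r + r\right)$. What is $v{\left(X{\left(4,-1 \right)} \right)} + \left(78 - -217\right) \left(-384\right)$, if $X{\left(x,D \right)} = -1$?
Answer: $-113264$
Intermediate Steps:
$v{\left(r \right)} = 2 r \left(-7 + r\right)$ ($v{\left(r \right)} = \left(-7 + r\right) 2 r = 2 r \left(-7 + r\right)$)
$v{\left(X{\left(4,-1 \right)} \right)} + \left(78 - -217\right) \left(-384\right) = 2 \left(-1\right) \left(-7 - 1\right) + \left(78 - -217\right) \left(-384\right) = 2 \left(-1\right) \left(-8\right) + \left(78 + 217\right) \left(-384\right) = 16 + 295 \left(-384\right) = 16 - 113280 = -113264$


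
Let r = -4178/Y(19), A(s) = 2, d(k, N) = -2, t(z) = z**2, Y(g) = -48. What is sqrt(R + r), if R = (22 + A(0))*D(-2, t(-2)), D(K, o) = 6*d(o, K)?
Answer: I*sqrt(28938)/12 ≈ 14.176*I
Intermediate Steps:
r = 2089/24 (r = -4178/(-48) = -4178*(-1/48) = 2089/24 ≈ 87.042)
D(K, o) = -12 (D(K, o) = 6*(-2) = -12)
R = -288 (R = (22 + 2)*(-12) = 24*(-12) = -288)
sqrt(R + r) = sqrt(-288 + 2089/24) = sqrt(-4823/24) = I*sqrt(28938)/12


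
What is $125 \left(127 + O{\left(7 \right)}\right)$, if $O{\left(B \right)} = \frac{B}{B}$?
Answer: $16000$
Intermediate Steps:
$O{\left(B \right)} = 1$
$125 \left(127 + O{\left(7 \right)}\right) = 125 \left(127 + 1\right) = 125 \cdot 128 = 16000$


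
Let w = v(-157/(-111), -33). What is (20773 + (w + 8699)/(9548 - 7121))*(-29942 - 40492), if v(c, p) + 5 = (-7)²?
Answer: -1183873783092/809 ≈ -1.4634e+9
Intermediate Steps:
v(c, p) = 44 (v(c, p) = -5 + (-7)² = -5 + 49 = 44)
w = 44
(20773 + (w + 8699)/(9548 - 7121))*(-29942 - 40492) = (20773 + (44 + 8699)/(9548 - 7121))*(-29942 - 40492) = (20773 + 8743/2427)*(-70434) = (50424814/2427)*(-70434) = -1183873783092/809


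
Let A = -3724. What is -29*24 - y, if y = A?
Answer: 3028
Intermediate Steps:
y = -3724
-29*24 - y = -29*24 - 1*(-3724) = -696 + 3724 = 3028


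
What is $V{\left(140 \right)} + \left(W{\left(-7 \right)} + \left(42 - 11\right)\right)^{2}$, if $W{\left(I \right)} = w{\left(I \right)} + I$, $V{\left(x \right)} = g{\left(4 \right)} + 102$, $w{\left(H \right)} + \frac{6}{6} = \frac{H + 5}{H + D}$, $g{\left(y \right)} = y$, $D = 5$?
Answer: $682$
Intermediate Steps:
$w{\left(H \right)} = 0$ ($w{\left(H \right)} = -1 + \frac{H + 5}{H + 5} = -1 + \frac{5 + H}{5 + H} = -1 + 1 = 0$)
$V{\left(x \right)} = 106$ ($V{\left(x \right)} = 4 + 102 = 106$)
$W{\left(I \right)} = I$ ($W{\left(I \right)} = 0 + I = I$)
$V{\left(140 \right)} + \left(W{\left(-7 \right)} + \left(42 - 11\right)\right)^{2} = 106 + \left(-7 + \left(42 - 11\right)\right)^{2} = 106 + \left(-7 + 31\right)^{2} = 106 + 24^{2} = 106 + 576 = 682$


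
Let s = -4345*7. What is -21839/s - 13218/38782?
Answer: 222467314/589777265 ≈ 0.37721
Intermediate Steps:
s = -30415
-21839/s - 13218/38782 = -21839/(-30415) - 13218/38782 = -21839*(-1/30415) - 13218*1/38782 = 21839/30415 - 6609/19391 = 222467314/589777265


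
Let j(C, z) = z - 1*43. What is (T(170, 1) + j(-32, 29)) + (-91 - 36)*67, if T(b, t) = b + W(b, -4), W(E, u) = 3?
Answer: -8350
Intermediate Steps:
j(C, z) = -43 + z (j(C, z) = z - 43 = -43 + z)
T(b, t) = 3 + b (T(b, t) = b + 3 = 3 + b)
(T(170, 1) + j(-32, 29)) + (-91 - 36)*67 = ((3 + 170) + (-43 + 29)) + (-91 - 36)*67 = (173 - 14) - 127*67 = 159 - 8509 = -8350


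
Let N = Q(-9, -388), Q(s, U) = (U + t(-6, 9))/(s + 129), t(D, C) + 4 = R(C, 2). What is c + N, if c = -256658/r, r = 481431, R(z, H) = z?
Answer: -71729011/19257240 ≈ -3.7248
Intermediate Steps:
t(D, C) = -4 + C
Q(s, U) = (5 + U)/(129 + s) (Q(s, U) = (U + (-4 + 9))/(s + 129) = (U + 5)/(129 + s) = (5 + U)/(129 + s))
N = -383/120 (N = (5 - 388)/(129 - 9) = -383/120 ≈ -3.1917)
c = -256658/481431 ≈ -0.53311
c + N = -256658/481431 - 383/120 = -71729011/19257240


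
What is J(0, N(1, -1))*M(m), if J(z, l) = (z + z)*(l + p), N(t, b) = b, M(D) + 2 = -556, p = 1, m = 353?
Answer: 0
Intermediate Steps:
M(D) = -558 (M(D) = -2 - 556 = -558)
J(z, l) = 2*z*(1 + l) (J(z, l) = (z + z)*(l + 1) = (2*z)*(1 + l) = 2*z*(1 + l))
J(0, N(1, -1))*M(m) = (2*0*(1 - 1))*(-558) = (2*0*0)*(-558) = 0*(-558) = 0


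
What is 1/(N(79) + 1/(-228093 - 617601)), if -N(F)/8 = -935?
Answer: 845694/6325791119 ≈ 0.00013369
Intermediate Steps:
N(F) = 7480 (N(F) = -8*(-935) = 7480)
1/(N(79) + 1/(-228093 - 617601)) = 1/(7480 + 1/(-228093 - 617601)) = 1/(7480 + 1/(-845694)) = 1/(7480 - 1/845694) = 1/(6325791119/845694) = 845694/6325791119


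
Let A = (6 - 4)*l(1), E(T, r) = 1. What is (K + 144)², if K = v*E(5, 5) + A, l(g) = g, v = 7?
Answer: 23409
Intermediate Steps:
A = 2 (A = (6 - 4)*1 = 2*1 = 2)
K = 9 (K = 7*1 + 2 = 7 + 2 = 9)
(K + 144)² = (9 + 144)² = 153² = 23409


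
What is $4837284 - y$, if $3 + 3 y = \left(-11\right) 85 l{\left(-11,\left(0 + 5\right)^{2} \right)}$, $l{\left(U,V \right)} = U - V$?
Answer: $4826065$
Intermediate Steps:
$y = 11219$ ($y = -1 + \frac{\left(-11\right) 85 \left(-11 - \left(0 + 5\right)^{2}\right)}{3} = -1 + \frac{\left(-935\right) \left(-11 - 5^{2}\right)}{3} = -1 + \frac{\left(-935\right) \left(-11 - 25\right)}{3} = -1 + \frac{\left(-935\right) \left(-36\right)}{3} = -1 + \frac{1}{3} \cdot 33660 = -1 + 11220 = 11219$)
$4837284 - y = 4837284 - 11219 = 4826065$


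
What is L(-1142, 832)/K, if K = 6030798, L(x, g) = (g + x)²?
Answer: 48050/3015399 ≈ 0.015935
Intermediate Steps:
L(-1142, 832)/K = (832 - 1142)²/6030798 = (-310)²*(1/6030798) = 96100*(1/6030798) = 48050/3015399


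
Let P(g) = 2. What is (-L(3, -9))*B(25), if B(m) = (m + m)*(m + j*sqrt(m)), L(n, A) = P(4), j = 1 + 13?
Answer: -9500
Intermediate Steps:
j = 14
L(n, A) = 2
B(m) = 2*m*(m + 14*sqrt(m)) (B(m) = (m + m)*(m + 14*sqrt(m)) = (2*m)*(m + 14*sqrt(m)) = 2*m*(m + 14*sqrt(m)))
(-L(3, -9))*B(25) = (-1*2)*(2*25**2 + 28*25**(3/2)) = -2*(2*625 + 28*125) = -2*(1250 + 3500) = -2*4750 = -9500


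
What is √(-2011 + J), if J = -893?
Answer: 22*I*√6 ≈ 53.889*I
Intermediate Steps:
√(-2011 + J) = √(-2011 - 893) = √(-2904) = 22*I*√6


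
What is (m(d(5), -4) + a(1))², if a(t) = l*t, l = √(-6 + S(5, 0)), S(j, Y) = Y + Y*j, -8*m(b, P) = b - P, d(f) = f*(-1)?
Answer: -383/64 + I*√6/4 ≈ -5.9844 + 0.61237*I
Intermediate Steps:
d(f) = -f
m(b, P) = -b/8 + P/8 (m(b, P) = -(b - P)/8 = -b/8 + P/8)
l = I*√6 (l = √(-6 + 0*(1 + 5)) = √(-6 + 0*6) = √(-6 + 0) = √(-6) = I*√6 ≈ 2.4495*I)
a(t) = I*t*√6 (a(t) = (I*√6)*t = I*t*√6)
(m(d(5), -4) + a(1))² = ((-(-1)*5/8 + (⅛)*(-4)) + I*1*√6)² = ((-⅛*(-5) - ½) + I*√6)² = ((5/8 - ½) + I*√6)² = (⅛ + I*√6)²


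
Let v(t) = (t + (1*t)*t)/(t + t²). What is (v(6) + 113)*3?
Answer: 342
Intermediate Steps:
v(t) = 1 (v(t) = (t + t*t)/(t + t²) = (t + t²)/(t + t²) = 1)
(v(6) + 113)*3 = (1 + 113)*3 = 114*3 = 342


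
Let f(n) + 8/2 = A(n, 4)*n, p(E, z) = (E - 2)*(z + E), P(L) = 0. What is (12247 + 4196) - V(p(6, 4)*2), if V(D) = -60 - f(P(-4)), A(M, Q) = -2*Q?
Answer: 16499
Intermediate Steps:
p(E, z) = (-2 + E)*(E + z)
f(n) = -4 - 8*n (f(n) = -4 + (-2*4)*n = -4 - 8*n)
V(D) = -56 (V(D) = -60 - (-4 - 8*0) = -60 - (-4 + 0) = -60 - 1*(-4) = -60 + 4 = -56)
(12247 + 4196) - V(p(6, 4)*2) = (12247 + 4196) - 1*(-56) = 16443 + 56 = 16499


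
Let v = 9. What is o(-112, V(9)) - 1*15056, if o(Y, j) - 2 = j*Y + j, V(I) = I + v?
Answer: -17052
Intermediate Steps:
V(I) = 9 + I (V(I) = I + 9 = 9 + I)
o(Y, j) = 2 + j + Y*j (o(Y, j) = 2 + (j*Y + j) = 2 + (Y*j + j) = 2 + (j + Y*j) = 2 + j + Y*j)
o(-112, V(9)) - 1*15056 = (2 + (9 + 9) - 112*(9 + 9)) - 1*15056 = (2 + 18 - 112*18) - 15056 = (2 + 18 - 2016) - 15056 = -1996 - 15056 = -17052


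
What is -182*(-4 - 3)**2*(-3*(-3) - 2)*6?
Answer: -374556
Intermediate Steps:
-182*(-4 - 3)**2*(-3*(-3) - 2)*6 = -182*(-7)**2*(9 - 2)*6 = -182*49*7*6 = -62426*6 = -182*2058 = -374556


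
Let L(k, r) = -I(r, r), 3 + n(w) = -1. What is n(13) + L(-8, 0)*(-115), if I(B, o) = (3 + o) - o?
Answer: 341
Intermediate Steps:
n(w) = -4 (n(w) = -3 - 1 = -4)
I(B, o) = 3
L(k, r) = -3 (L(k, r) = -1*3 = -3)
n(13) + L(-8, 0)*(-115) = -4 - 3*(-115) = -4 + 345 = 341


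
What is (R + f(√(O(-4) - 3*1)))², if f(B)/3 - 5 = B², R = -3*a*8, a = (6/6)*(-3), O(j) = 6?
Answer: 9216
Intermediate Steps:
a = -3 (a = (6*(⅙))*(-3) = 1*(-3) = -3)
R = 72 (R = -3*(-3)*8 = 9*8 = 72)
f(B) = 15 + 3*B²
(R + f(√(O(-4) - 3*1)))² = (72 + (15 + 3*(√(6 - 3*1))²))² = (72 + (15 + 3*(√(6 - 3))²))² = (72 + (15 + 3*(√3)²))² = (72 + (15 + 3*3))² = (72 + (15 + 9))² = (72 + 24)² = 96² = 9216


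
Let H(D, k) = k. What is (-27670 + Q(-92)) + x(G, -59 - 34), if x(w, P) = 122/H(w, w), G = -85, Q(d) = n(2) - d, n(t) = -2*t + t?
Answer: -2344422/85 ≈ -27581.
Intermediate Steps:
n(t) = -t
Q(d) = -2 - d (Q(d) = -1*2 - d = -2 - d)
x(w, P) = 122/w
(-27670 + Q(-92)) + x(G, -59 - 34) = (-27670 + (-2 - 1*(-92))) + 122/(-85) = (-27670 + (-2 + 92)) + 122*(-1/85) = (-27670 + 90) - 122/85 = -27580 - 122/85 = -2344422/85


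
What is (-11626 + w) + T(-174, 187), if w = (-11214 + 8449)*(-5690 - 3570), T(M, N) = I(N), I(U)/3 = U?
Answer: 25592835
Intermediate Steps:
I(U) = 3*U
T(M, N) = 3*N
w = 25603900 (w = -2765*(-9260) = 25603900)
(-11626 + w) + T(-174, 187) = (-11626 + 25603900) + 3*187 = 25592274 + 561 = 25592835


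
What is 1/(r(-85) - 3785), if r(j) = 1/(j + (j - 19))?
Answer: -189/715366 ≈ -0.00026420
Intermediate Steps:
r(j) = 1/(-19 + 2*j) (r(j) = 1/(j + (-19 + j)) = 1/(-19 + 2*j))
1/(r(-85) - 3785) = 1/(1/(-19 + 2*(-85)) - 3785) = 1/(1/(-19 - 170) - 3785) = 1/(1/(-189) - 3785) = 1/(-1/189 - 3785) = 1/(-715366/189) = -189/715366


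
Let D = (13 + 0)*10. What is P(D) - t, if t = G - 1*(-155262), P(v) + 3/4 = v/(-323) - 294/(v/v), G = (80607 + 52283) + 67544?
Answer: -459940569/1292 ≈ -3.5599e+5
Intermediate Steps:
G = 200434 (G = 132890 + 67544 = 200434)
D = 130 (D = 13*10 = 130)
P(v) = -1179/4 - v/323 (P(v) = -3/4 + (v/(-323) - 294/(v/v)) = -3/4 + (v*(-1/323) - 294/1) = -3/4 + (-v/323 - 294*1) = -3/4 + (-v/323 - 294) = -3/4 + (-294 - v/323) = -1179/4 - v/323)
t = 355696 (t = 200434 - 1*(-155262) = 200434 + 155262 = 355696)
P(D) - t = (-1179/4 - 1/323*130) - 1*355696 = (-1179/4 - 130/323) - 355696 = -381337/1292 - 355696 = -459940569/1292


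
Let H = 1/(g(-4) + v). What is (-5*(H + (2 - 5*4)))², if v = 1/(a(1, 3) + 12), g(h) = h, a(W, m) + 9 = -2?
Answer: 75625/9 ≈ 8402.8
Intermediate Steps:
a(W, m) = -11 (a(W, m) = -9 - 2 = -11)
v = 1 (v = 1/(-11 + 12) = 1/1 = 1)
H = -⅓ (H = 1/(-4 + 1) = 1/(-3) = -⅓ ≈ -0.33333)
(-5*(H + (2 - 5*4)))² = (-5*(-⅓ + (2 - 5*4)))² = (-5*(-⅓ + (2 - 20)))² = (-5*(-⅓ - 18))² = (-5*(-55/3))² = (275/3)² = 75625/9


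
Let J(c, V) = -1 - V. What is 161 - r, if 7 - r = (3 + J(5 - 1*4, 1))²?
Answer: 155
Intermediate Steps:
r = 6 (r = 7 - (3 + (-1 - 1*1))² = 7 - (3 + (-1 - 1))² = 7 - (3 - 2)² = 7 - 1*1² = 7 - 1*1 = 7 - 1 = 6)
161 - r = 161 - 1*6 = 161 - 6 = 155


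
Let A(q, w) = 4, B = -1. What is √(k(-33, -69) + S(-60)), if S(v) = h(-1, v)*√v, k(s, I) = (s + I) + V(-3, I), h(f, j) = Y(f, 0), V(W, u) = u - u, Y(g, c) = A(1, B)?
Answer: √(-102 + 8*I*√15) ≈ 1.5169 + 10.213*I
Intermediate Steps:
Y(g, c) = 4
V(W, u) = 0
h(f, j) = 4
k(s, I) = I + s (k(s, I) = (s + I) + 0 = (I + s) + 0 = I + s)
S(v) = 4*√v
√(k(-33, -69) + S(-60)) = √((-69 - 33) + 4*√(-60)) = √(-102 + 4*(2*I*√15)) = √(-102 + 8*I*√15)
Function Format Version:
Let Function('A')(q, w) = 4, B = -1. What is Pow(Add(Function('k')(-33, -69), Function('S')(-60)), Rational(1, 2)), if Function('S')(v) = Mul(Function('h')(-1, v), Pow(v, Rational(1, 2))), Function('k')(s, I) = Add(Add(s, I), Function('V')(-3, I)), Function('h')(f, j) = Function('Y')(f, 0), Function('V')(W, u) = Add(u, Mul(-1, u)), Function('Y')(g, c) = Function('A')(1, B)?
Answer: Pow(Add(-102, Mul(8, I, Pow(15, Rational(1, 2)))), Rational(1, 2)) ≈ Add(1.5169, Mul(10.213, I))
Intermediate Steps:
Function('Y')(g, c) = 4
Function('V')(W, u) = 0
Function('h')(f, j) = 4
Function('k')(s, I) = Add(I, s) (Function('k')(s, I) = Add(Add(s, I), 0) = Add(Add(I, s), 0) = Add(I, s))
Function('S')(v) = Mul(4, Pow(v, Rational(1, 2)))
Pow(Add(Function('k')(-33, -69), Function('S')(-60)), Rational(1, 2)) = Pow(Add(Add(-69, -33), Mul(4, Pow(-60, Rational(1, 2)))), Rational(1, 2)) = Pow(Add(-102, Mul(4, Mul(2, I, Pow(15, Rational(1, 2))))), Rational(1, 2)) = Pow(Add(-102, Mul(8, I, Pow(15, Rational(1, 2)))), Rational(1, 2))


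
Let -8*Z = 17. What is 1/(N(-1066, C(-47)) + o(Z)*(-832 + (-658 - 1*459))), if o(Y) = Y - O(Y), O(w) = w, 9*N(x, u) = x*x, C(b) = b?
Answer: 9/1136356 ≈ 7.9201e-6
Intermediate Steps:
Z = -17/8 (Z = -1/8*17 = -17/8 ≈ -2.1250)
N(x, u) = x**2/9 (N(x, u) = (x*x)/9 = x**2/9)
o(Y) = 0 (o(Y) = Y - Y = 0)
1/(N(-1066, C(-47)) + o(Z)*(-832 + (-658 - 1*459))) = 1/((1/9)*(-1066)**2 + 0*(-832 + (-658 - 1*459))) = 1/((1/9)*1136356 + 0*(-832 + (-658 - 459))) = 1/(1136356/9 + 0*(-832 - 1117)) = 1/(1136356/9 + 0*(-1949)) = 1/(1136356/9 + 0) = 1/(1136356/9) = 9/1136356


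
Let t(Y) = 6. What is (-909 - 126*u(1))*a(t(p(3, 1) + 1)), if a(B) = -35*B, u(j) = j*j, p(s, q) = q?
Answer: 217350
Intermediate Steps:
u(j) = j²
(-909 - 126*u(1))*a(t(p(3, 1) + 1)) = (-909 - 126*1²)*(-35*6) = (-909 - 126*1)*(-210) = (-909 - 126)*(-210) = -1035*(-210) = 217350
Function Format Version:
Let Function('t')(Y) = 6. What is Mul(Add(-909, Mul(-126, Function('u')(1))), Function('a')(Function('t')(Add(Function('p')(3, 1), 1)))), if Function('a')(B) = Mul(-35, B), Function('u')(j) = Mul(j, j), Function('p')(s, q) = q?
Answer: 217350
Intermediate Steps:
Function('u')(j) = Pow(j, 2)
Mul(Add(-909, Mul(-126, Function('u')(1))), Function('a')(Function('t')(Add(Function('p')(3, 1), 1)))) = Mul(Add(-909, Mul(-126, Pow(1, 2))), Mul(-35, 6)) = Mul(Add(-909, Mul(-126, 1)), -210) = Mul(Add(-909, -126), -210) = Mul(-1035, -210) = 217350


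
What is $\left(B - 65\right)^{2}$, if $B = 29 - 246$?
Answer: $79524$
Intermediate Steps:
$B = -217$ ($B = 29 - 246 = -217$)
$\left(B - 65\right)^{2} = \left(-217 - 65\right)^{2} = \left(-282\right)^{2} = 79524$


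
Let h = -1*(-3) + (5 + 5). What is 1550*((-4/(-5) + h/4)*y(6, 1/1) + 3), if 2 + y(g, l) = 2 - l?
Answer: -3255/2 ≈ -1627.5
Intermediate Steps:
h = 13 (h = 3 + 10 = 13)
y(g, l) = -l (y(g, l) = -2 + (2 - l) = -l)
1550*((-4/(-5) + h/4)*y(6, 1/1) + 3) = 1550*((-4/(-5) + 13/4)*(-1/1) + 3) = 1550*((-4*(-⅕) + 13*(¼))*(-1*1) + 3) = 1550*((⅘ + 13/4)*(-1) + 3) = 1550*((81/20)*(-1) + 3) = 1550*(-81/20 + 3) = 1550*(-21/20) = -3255/2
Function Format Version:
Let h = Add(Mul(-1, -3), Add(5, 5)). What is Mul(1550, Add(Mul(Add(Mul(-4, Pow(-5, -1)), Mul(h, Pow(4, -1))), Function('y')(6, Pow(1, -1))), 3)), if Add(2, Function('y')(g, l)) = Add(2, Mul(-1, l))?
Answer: Rational(-3255, 2) ≈ -1627.5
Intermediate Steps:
h = 13 (h = Add(3, 10) = 13)
Function('y')(g, l) = Mul(-1, l) (Function('y')(g, l) = Add(-2, Add(2, Mul(-1, l))) = Mul(-1, l))
Mul(1550, Add(Mul(Add(Mul(-4, Pow(-5, -1)), Mul(h, Pow(4, -1))), Function('y')(6, Pow(1, -1))), 3)) = Mul(1550, Add(Mul(Add(Mul(-4, Pow(-5, -1)), Mul(13, Pow(4, -1))), Mul(-1, Pow(1, -1))), 3)) = Mul(1550, Add(Mul(Add(Mul(-4, Rational(-1, 5)), Mul(13, Rational(1, 4))), Mul(-1, 1)), 3)) = Mul(1550, Add(Mul(Add(Rational(4, 5), Rational(13, 4)), -1), 3)) = Mul(1550, Add(Mul(Rational(81, 20), -1), 3)) = Mul(1550, Add(Rational(-81, 20), 3)) = Mul(1550, Rational(-21, 20)) = Rational(-3255, 2)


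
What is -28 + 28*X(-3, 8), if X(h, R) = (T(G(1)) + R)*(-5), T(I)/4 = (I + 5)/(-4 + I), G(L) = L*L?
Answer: -28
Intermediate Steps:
G(L) = L²
T(I) = 4*(5 + I)/(-4 + I) (T(I) = 4*((I + 5)/(-4 + I)) = 4*((5 + I)/(-4 + I)) = 4*(5 + I)/(-4 + I))
X(h, R) = 40 - 5*R (X(h, R) = (4*(5 + 1²)/(-4 + 1²) + R)*(-5) = (4*(5 + 1)/(-4 + 1) + R)*(-5) = (4*6/(-3) + R)*(-5) = (4*(-⅓)*6 + R)*(-5) = (-8 + R)*(-5) = 40 - 5*R)
-28 + 28*X(-3, 8) = -28 + 28*(40 - 5*8) = -28 + 28*(40 - 40) = -28 + 28*0 = -28 + 0 = -28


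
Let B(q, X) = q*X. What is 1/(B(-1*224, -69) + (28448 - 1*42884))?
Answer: 1/1020 ≈ 0.00098039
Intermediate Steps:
B(q, X) = X*q
1/(B(-1*224, -69) + (28448 - 1*42884)) = 1/(-(-69)*224 + (28448 - 1*42884)) = 1/(-69*(-224) + (28448 - 42884)) = 1/(15456 - 14436) = 1/1020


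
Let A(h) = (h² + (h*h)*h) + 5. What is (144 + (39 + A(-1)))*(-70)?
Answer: -13160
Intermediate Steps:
A(h) = 5 + h² + h³ (A(h) = (h² + h²*h) + 5 = (h² + h³) + 5 = 5 + h² + h³)
(144 + (39 + A(-1)))*(-70) = (144 + (39 + (5 + (-1)² + (-1)³)))*(-70) = (144 + (39 + (5 + 1 - 1)))*(-70) = (144 + (39 + 5))*(-70) = (144 + 44)*(-70) = 188*(-70) = -13160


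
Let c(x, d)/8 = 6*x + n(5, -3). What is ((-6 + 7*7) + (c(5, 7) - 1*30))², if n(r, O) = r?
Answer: 85849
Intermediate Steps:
c(x, d) = 40 + 48*x (c(x, d) = 8*(6*x + 5) = 8*(5 + 6*x) = 40 + 48*x)
((-6 + 7*7) + (c(5, 7) - 1*30))² = ((-6 + 7*7) + ((40 + 48*5) - 1*30))² = ((-6 + 49) + ((40 + 240) - 30))² = (43 + (280 - 30))² = (43 + 250)² = 293² = 85849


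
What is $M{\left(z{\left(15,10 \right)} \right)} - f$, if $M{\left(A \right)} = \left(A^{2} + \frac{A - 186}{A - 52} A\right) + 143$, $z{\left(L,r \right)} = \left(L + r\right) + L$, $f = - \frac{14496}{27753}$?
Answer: $\frac{61894435}{27753} \approx 2230.2$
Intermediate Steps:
$f = - \frac{4832}{9251}$ ($f = \left(-14496\right) \frac{1}{27753} = - \frac{4832}{9251} \approx -0.52232$)
$z{\left(L,r \right)} = r + 2 L$
$M{\left(A \right)} = 143 + A^{2} + \frac{A \left(-186 + A\right)}{-52 + A}$ ($M{\left(A \right)} = \left(A^{2} + \frac{-186 + A}{-52 + A} A\right) + 143 = \left(A^{2} + \frac{A \left(-186 + A\right)}{-52 + A}\right) + 143 = 143 + A^{2} + \frac{A \left(-186 + A\right)}{-52 + A}$)
$M{\left(z{\left(15,10 \right)} \right)} - f = \frac{-7436 + \left(10 + 2 \cdot 15\right)^{3} - 51 \left(10 + 2 \cdot 15\right)^{2} - 43 \left(10 + 2 \cdot 15\right)}{-52 + \left(10 + 2 \cdot 15\right)} - - \frac{4832}{9251} = \frac{-7436 + \left(10 + 30\right)^{3} - 51 \left(10 + 30\right)^{2} - 43 \left(10 + 30\right)}{-52 + \left(10 + 30\right)} + \frac{4832}{9251} = \frac{-7436 + 40^{3} - 51 \cdot 40^{2} - 1720}{-52 + 40} + \frac{4832}{9251} = \frac{-7436 + 64000 - 81600 - 1720}{-12} + \frac{4832}{9251} = - \frac{-7436 + 64000 - 81600 - 1720}{12} + \frac{4832}{9251} = \left(- \frac{1}{12}\right) \left(-26756\right) + \frac{4832}{9251} = \frac{6689}{3} + \frac{4832}{9251} = \frac{61894435}{27753}$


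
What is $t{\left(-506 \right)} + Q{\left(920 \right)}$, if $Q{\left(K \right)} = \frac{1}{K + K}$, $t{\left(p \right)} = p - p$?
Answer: $\frac{1}{1840} \approx 0.00054348$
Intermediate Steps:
$t{\left(p \right)} = 0$
$Q{\left(K \right)} = \frac{1}{2 K}$
$t{\left(-506 \right)} + Q{\left(920 \right)} = 0 + \frac{1}{2 \cdot 920} = 0 + \frac{1}{2} \cdot \frac{1}{920} = 0 + \frac{1}{1840} = \frac{1}{1840}$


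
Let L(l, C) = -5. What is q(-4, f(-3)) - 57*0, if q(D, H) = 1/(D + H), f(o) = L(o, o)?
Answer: -⅑ ≈ -0.11111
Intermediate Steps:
f(o) = -5
q(-4, f(-3)) - 57*0 = 1/(-4 - 5) - 57*0 = 1/(-9) + 0 = -⅑ + 0 = -⅑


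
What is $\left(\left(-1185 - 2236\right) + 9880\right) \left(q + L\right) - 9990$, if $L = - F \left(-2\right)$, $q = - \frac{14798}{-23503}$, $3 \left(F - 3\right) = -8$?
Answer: $- \frac{38010770}{23503} \approx -1617.3$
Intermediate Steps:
$F = \frac{1}{3}$ ($F = 3 + \frac{1}{3} \left(-8\right) = 3 - \frac{8}{3} = \frac{1}{3} \approx 0.33333$)
$q = \frac{14798}{23503}$ ($q = \left(-14798\right) \left(- \frac{1}{23503}\right) = \frac{14798}{23503} \approx 0.62962$)
$L = \frac{2}{3}$ ($L = \left(-1\right) \frac{1}{3} \left(-2\right) = \left(- \frac{1}{3}\right) \left(-2\right) = \frac{2}{3} \approx 0.66667$)
$\left(\left(-1185 - 2236\right) + 9880\right) \left(q + L\right) - 9990 = \left(\left(-1185 - 2236\right) + 9880\right) \left(\frac{14798}{23503} + \frac{2}{3}\right) - 9990 = \left(\left(-1185 - 2236\right) + 9880\right) \frac{91400}{70509} - 9990 = \left(-3421 + 9880\right) \frac{91400}{70509} - 9990 = 6459 \cdot \frac{91400}{70509} - 9990 = \frac{196784200}{23503} - 9990 = - \frac{38010770}{23503}$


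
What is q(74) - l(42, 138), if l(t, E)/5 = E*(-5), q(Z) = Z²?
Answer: 8926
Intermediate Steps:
l(t, E) = -25*E (l(t, E) = 5*(E*(-5)) = 5*(-5*E) = -25*E)
q(74) - l(42, 138) = 74² - (-25)*138 = 5476 - 1*(-3450) = 5476 + 3450 = 8926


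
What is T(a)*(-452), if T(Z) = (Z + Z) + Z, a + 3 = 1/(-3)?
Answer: 4520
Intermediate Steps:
a = -10/3 (a = -3 + 1/(-3) = -3 - ⅓ = -10/3 ≈ -3.3333)
T(Z) = 3*Z (T(Z) = 2*Z + Z = 3*Z)
T(a)*(-452) = (3*(-10/3))*(-452) = -10*(-452) = 4520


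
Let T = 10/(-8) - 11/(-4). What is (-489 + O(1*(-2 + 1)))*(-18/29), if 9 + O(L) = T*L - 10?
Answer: 9171/29 ≈ 316.24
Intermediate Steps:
T = 3/2 (T = 10*(-⅛) - 11*(-¼) = -5/4 + 11/4 = 3/2 ≈ 1.5000)
O(L) = -19 + 3*L/2 (O(L) = -9 + (3*L/2 - 10) = -9 + (-10 + 3*L/2) = -19 + 3*L/2)
(-489 + O(1*(-2 + 1)))*(-18/29) = (-489 + (-19 + 3*(1*(-2 + 1))/2))*(-18/29) = (-489 + (-19 + 3*(1*(-1))/2))*(-18/29) = (-489 + (-19 + (3/2)*(-1)))*(-1*18/29) = (-489 + (-19 - 3/2))*(-18/29) = (-489 - 41/2)*(-18/29) = -1019/2*(-18/29) = 9171/29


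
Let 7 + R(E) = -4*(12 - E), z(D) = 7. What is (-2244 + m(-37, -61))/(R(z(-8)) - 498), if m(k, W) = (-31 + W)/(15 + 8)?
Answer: 2248/525 ≈ 4.2819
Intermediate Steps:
R(E) = -55 + 4*E (R(E) = -7 - 4*(12 - E) = -7 + (-48 + 4*E) = -55 + 4*E)
m(k, W) = -31/23 + W/23 (m(k, W) = (-31 + W)/23 = (-31 + W)*(1/23) = -31/23 + W/23)
(-2244 + m(-37, -61))/(R(z(-8)) - 498) = (-2244 + (-31/23 + (1/23)*(-61)))/((-55 + 4*7) - 498) = (-2244 + (-31/23 - 61/23))/((-55 + 28) - 498) = (-2244 - 4)/(-27 - 498) = -2248/(-525) = -2248*(-1/525) = 2248/525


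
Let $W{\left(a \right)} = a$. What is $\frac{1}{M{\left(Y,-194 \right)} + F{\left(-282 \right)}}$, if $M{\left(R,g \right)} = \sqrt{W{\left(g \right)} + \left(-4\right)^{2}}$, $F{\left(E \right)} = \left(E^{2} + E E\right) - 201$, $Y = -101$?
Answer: $\frac{158847}{25232369587} - \frac{i \sqrt{178}}{25232369587} \approx 6.2954 \cdot 10^{-6} - 5.2875 \cdot 10^{-10} i$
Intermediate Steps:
$F{\left(E \right)} = -201 + 2 E^{2}$ ($F{\left(E \right)} = \left(E^{2} + E^{2}\right) - 201 = 2 E^{2} - 201 = -201 + 2 E^{2}$)
$M{\left(R,g \right)} = \sqrt{16 + g}$ ($M{\left(R,g \right)} = \sqrt{g + \left(-4\right)^{2}} = \sqrt{g + 16} = \sqrt{16 + g}$)
$\frac{1}{M{\left(Y,-194 \right)} + F{\left(-282 \right)}} = \frac{1}{\sqrt{16 - 194} - \left(201 - 2 \left(-282\right)^{2}\right)} = \frac{1}{\sqrt{-178} + \left(-201 + 2 \cdot 79524\right)} = \frac{1}{i \sqrt{178} + \left(-201 + 159048\right)} = \frac{1}{i \sqrt{178} + 158847} = \frac{1}{158847 + i \sqrt{178}}$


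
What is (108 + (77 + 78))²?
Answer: 69169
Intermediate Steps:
(108 + (77 + 78))² = (108 + 155)² = 263² = 69169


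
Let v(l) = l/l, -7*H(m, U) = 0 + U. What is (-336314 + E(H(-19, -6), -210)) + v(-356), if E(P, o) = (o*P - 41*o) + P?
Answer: -2295175/7 ≈ -3.2788e+5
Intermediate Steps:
H(m, U) = -U/7 (H(m, U) = -(0 + U)/7 = -U/7)
E(P, o) = P - 41*o + P*o (E(P, o) = (P*o - 41*o) + P = (-41*o + P*o) + P = P - 41*o + P*o)
v(l) = 1
(-336314 + E(H(-19, -6), -210)) + v(-356) = (-336314 + (-⅐*(-6) - 41*(-210) - ⅐*(-6)*(-210))) + 1 = (-336314 + (6/7 + 8610 + (6/7)*(-210))) + 1 = (-336314 + (6/7 + 8610 - 180)) + 1 = (-336314 + 59016/7) + 1 = -2295182/7 + 1 = -2295175/7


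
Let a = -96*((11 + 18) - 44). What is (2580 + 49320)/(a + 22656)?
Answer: 4325/2008 ≈ 2.1539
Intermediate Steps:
a = 1440 (a = -96*(29 - 44) = -96*(-15) = 1440)
(2580 + 49320)/(a + 22656) = (2580 + 49320)/(1440 + 22656) = 51900/24096 = 51900*(1/24096) = 4325/2008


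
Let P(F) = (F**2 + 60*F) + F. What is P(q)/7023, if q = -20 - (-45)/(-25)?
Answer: -21364/175575 ≈ -0.12168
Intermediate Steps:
q = -109/5 (q = -20 - (-45)*(-1)/25 = -20 - 1*9/5 = -20 - 9/5 = -109/5 ≈ -21.800)
P(F) = F**2 + 61*F
P(q)/7023 = -109*(61 - 109/5)/5/7023 = -109/5*196/5*(1/7023) = -21364/25*1/7023 = -21364/175575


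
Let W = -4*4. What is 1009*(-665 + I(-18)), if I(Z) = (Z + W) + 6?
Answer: -699237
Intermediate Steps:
W = -16
I(Z) = -10 + Z (I(Z) = (Z - 16) + 6 = (-16 + Z) + 6 = -10 + Z)
1009*(-665 + I(-18)) = 1009*(-665 + (-10 - 18)) = 1009*(-665 - 28) = 1009*(-693) = -699237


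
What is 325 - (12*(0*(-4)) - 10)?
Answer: 335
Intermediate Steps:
325 - (12*(0*(-4)) - 10) = 325 - (12*0 - 10) = 325 - (0 - 10) = 325 - 1*(-10) = 325 + 10 = 335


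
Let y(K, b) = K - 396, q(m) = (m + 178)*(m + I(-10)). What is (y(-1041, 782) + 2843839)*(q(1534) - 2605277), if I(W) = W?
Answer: 10832394022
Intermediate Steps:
q(m) = (-10 + m)*(178 + m) (q(m) = (m + 178)*(m - 10) = (178 + m)*(-10 + m) = (-10 + m)*(178 + m))
y(K, b) = -396 + K
(y(-1041, 782) + 2843839)*(q(1534) - 2605277) = ((-396 - 1041) + 2843839)*((-1780 + 1534**2 + 168*1534) - 2605277) = (-1437 + 2843839)*((-1780 + 2353156 + 257712) - 2605277) = 2842402*(2609088 - 2605277) = 2842402*3811 = 10832394022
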